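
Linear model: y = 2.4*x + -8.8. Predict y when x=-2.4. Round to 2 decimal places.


y = 2.4 * -2.4 + (-8.8)
= -5.76 + (-8.8)
= -14.56

-14.56


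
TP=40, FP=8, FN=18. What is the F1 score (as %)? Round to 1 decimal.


Precision = TP / (TP + FP) = 40 / 48 = 0.8333
Recall = TP / (TP + FN) = 40 / 58 = 0.6897
F1 = 2 * P * R / (P + R)
= 2 * 0.8333 * 0.6897 / (0.8333 + 0.6897)
= 1.1494 / 1.523
= 0.7547
As percentage: 75.5%

75.5


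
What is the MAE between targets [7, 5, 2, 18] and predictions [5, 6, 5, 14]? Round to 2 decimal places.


Absolute errors: [2, 1, 3, 4]
Sum of absolute errors = 10
MAE = 10 / 4 = 2.50

2.50


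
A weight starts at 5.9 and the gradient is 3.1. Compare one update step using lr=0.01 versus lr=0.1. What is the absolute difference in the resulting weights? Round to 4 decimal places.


With lr=0.01: w_new = 5.9 - 0.01 * 3.1 = 5.869
With lr=0.1: w_new = 5.9 - 0.1 * 3.1 = 5.59
Absolute difference = |5.869 - 5.59|
= 0.2790

0.2790


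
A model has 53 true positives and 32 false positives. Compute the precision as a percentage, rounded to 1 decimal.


Precision = TP / (TP + FP) * 100
= 53 / (53 + 32)
= 53 / 85
= 0.6235
= 62.4%

62.4


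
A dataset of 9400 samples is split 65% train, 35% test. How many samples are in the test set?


Train samples = 9400 * 65% = 6110
Test samples = 9400 - 6110
= 3290

3290


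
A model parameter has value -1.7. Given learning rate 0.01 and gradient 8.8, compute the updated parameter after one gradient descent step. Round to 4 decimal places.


w_new = w_old - lr * gradient
= -1.7 - 0.01 * 8.8
= -1.7 - (0.088)
= -1.7880

-1.7880


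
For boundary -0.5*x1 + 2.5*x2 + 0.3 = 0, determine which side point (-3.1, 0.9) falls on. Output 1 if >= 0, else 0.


Compute -0.5 * -3.1 + 2.5 * 0.9 + 0.3
= 1.55 + 2.25 + 0.3
= 4.1
Since 4.1 >= 0, the point is on the positive side.

1


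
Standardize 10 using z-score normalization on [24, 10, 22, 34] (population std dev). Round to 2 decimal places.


Mean = (24 + 10 + 22 + 34) / 4 = 22.5
Variance = sum((x_i - mean)^2) / n = 72.75
Std = sqrt(72.75) = 8.5294
Z = (x - mean) / std
= (10 - 22.5) / 8.5294
= -12.5 / 8.5294
= -1.47

-1.47


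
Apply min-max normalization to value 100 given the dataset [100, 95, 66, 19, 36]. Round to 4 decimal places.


Min = 19, Max = 100
Range = 100 - 19 = 81
Scaled = (x - min) / (max - min)
= (100 - 19) / 81
= 81 / 81
= 1.0000

1.0000


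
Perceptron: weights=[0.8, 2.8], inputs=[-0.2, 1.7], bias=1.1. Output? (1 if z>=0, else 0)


z = w . x + b
= 0.8*-0.2 + 2.8*1.7 + 1.1
= -0.16 + 4.76 + 1.1
= 4.6 + 1.1
= 5.7
Since z = 5.7 >= 0, output = 1

1


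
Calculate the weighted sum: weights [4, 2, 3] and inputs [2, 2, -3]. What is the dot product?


Element-wise products:
4 * 2 = 8
2 * 2 = 4
3 * -3 = -9
Sum = 8 + 4 + -9
= 3

3


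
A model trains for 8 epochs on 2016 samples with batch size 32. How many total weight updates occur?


Iterations per epoch = 2016 / 32 = 63
Total updates = iterations_per_epoch * epochs
= 63 * 8
= 504

504


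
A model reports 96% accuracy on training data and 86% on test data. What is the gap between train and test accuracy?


Gap = train_accuracy - test_accuracy
= 96 - 86
= 10%
This moderate gap may indicate mild overfitting.

10


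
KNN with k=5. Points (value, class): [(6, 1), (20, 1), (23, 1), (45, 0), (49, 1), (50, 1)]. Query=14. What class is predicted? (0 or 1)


Distances from query 14:
Point 20 (class 1): distance = 6
Point 6 (class 1): distance = 8
Point 23 (class 1): distance = 9
Point 45 (class 0): distance = 31
Point 49 (class 1): distance = 35
K=5 nearest neighbors: classes = [1, 1, 1, 0, 1]
Votes for class 1: 4 / 5
Majority vote => class 1

1


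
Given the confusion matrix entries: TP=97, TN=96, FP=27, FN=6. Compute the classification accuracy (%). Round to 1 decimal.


Accuracy = (TP + TN) / (TP + TN + FP + FN) * 100
= (97 + 96) / (97 + 96 + 27 + 6)
= 193 / 226
= 0.854
= 85.4%

85.4


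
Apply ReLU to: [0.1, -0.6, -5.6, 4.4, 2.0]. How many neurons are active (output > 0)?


ReLU(x) = max(0, x) for each element:
ReLU(0.1) = 0.1
ReLU(-0.6) = 0
ReLU(-5.6) = 0
ReLU(4.4) = 4.4
ReLU(2.0) = 2.0
Active neurons (>0): 3

3


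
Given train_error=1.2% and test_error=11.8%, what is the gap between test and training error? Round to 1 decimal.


Generalization gap = test_error - train_error
= 11.8 - 1.2
= 10.6%
A large gap suggests overfitting.

10.6


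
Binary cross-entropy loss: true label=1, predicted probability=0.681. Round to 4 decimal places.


For y=1: Loss = -log(p)
= -log(0.681)
= -(-0.3842)
= 0.3842

0.3842


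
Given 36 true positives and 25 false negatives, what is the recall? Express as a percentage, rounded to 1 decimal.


Recall = TP / (TP + FN) * 100
= 36 / (36 + 25)
= 36 / 61
= 0.5902
= 59.0%

59.0


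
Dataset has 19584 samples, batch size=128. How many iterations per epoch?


Iterations per epoch = dataset_size / batch_size
= 19584 / 128
= 153

153


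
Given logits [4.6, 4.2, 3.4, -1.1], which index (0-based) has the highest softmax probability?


Softmax is a monotonic transformation, so it preserves the argmax.
We need to find the index of the maximum logit.
Index 0: 4.6
Index 1: 4.2
Index 2: 3.4
Index 3: -1.1
Maximum logit = 4.6 at index 0

0


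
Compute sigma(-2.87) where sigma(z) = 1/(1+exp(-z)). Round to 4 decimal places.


sigmoid(z) = 1 / (1 + exp(-z))
exp(-(-2.87)) = exp(2.87) = 17.637
1 + 17.637 = 18.637
1 / 18.637 = 0.0537

0.0537


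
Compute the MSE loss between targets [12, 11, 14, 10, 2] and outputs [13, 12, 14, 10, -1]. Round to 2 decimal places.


Differences: [-1, -1, 0, 0, 3]
Squared errors: [1, 1, 0, 0, 9]
Sum of squared errors = 11
MSE = 11 / 5 = 2.20

2.20


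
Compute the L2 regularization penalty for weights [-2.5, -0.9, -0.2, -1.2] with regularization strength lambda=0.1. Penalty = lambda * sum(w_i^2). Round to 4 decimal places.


Squaring each weight:
(-2.5)^2 = 6.25
(-0.9)^2 = 0.81
(-0.2)^2 = 0.04
(-1.2)^2 = 1.44
Sum of squares = 8.54
Penalty = 0.1 * 8.54 = 0.8540

0.8540


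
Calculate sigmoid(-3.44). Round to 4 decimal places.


sigmoid(z) = 1 / (1 + exp(-z))
exp(-(-3.44)) = exp(3.44) = 31.187
1 + 31.187 = 32.187
1 / 32.187 = 0.0311

0.0311


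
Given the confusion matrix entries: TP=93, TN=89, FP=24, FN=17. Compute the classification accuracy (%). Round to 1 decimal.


Accuracy = (TP + TN) / (TP + TN + FP + FN) * 100
= (93 + 89) / (93 + 89 + 24 + 17)
= 182 / 223
= 0.8161
= 81.6%

81.6


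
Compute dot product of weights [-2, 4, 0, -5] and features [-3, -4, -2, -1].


Element-wise products:
-2 * -3 = 6
4 * -4 = -16
0 * -2 = 0
-5 * -1 = 5
Sum = 6 + -16 + 0 + 5
= -5

-5


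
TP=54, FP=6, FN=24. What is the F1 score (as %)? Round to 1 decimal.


Precision = TP / (TP + FP) = 54 / 60 = 0.9
Recall = TP / (TP + FN) = 54 / 78 = 0.6923
F1 = 2 * P * R / (P + R)
= 2 * 0.9 * 0.6923 / (0.9 + 0.6923)
= 1.2462 / 1.5923
= 0.7826
As percentage: 78.3%

78.3


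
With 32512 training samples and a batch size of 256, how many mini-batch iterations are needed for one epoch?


Iterations per epoch = dataset_size / batch_size
= 32512 / 256
= 127

127


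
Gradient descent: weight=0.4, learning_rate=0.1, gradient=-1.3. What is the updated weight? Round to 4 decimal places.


w_new = w_old - lr * gradient
= 0.4 - 0.1 * -1.3
= 0.4 - (-0.13)
= 0.5300

0.5300


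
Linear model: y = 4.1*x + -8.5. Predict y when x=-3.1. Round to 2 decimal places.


y = 4.1 * -3.1 + (-8.5)
= -12.71 + (-8.5)
= -21.21

-21.21


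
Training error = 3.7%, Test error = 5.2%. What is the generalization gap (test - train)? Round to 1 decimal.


Generalization gap = test_error - train_error
= 5.2 - 3.7
= 1.5%
A small gap suggests good generalization.

1.5


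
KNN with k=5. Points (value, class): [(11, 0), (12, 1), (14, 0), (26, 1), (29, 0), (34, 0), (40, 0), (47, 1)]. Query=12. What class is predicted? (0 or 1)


Distances from query 12:
Point 12 (class 1): distance = 0
Point 11 (class 0): distance = 1
Point 14 (class 0): distance = 2
Point 26 (class 1): distance = 14
Point 29 (class 0): distance = 17
K=5 nearest neighbors: classes = [1, 0, 0, 1, 0]
Votes for class 1: 2 / 5
Majority vote => class 0

0


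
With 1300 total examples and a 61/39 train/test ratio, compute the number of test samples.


Train samples = 1300 * 61% = 793
Test samples = 1300 - 793
= 507

507


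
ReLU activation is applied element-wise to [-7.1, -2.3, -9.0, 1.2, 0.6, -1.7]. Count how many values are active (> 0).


ReLU(x) = max(0, x) for each element:
ReLU(-7.1) = 0
ReLU(-2.3) = 0
ReLU(-9.0) = 0
ReLU(1.2) = 1.2
ReLU(0.6) = 0.6
ReLU(-1.7) = 0
Active neurons (>0): 2

2


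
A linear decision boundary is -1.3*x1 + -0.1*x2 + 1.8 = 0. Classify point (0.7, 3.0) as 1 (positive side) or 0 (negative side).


Compute -1.3 * 0.7 + -0.1 * 3.0 + 1.8
= -0.91 + -0.3 + 1.8
= 0.59
Since 0.59 >= 0, the point is on the positive side.

1


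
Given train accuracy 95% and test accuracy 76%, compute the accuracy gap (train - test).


Gap = train_accuracy - test_accuracy
= 95 - 76
= 19%
This gap suggests the model is overfitting.

19


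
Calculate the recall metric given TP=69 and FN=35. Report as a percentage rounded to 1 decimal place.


Recall = TP / (TP + FN) * 100
= 69 / (69 + 35)
= 69 / 104
= 0.6635
= 66.3%

66.3


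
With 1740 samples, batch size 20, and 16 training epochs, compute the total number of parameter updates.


Iterations per epoch = 1740 / 20 = 87
Total updates = iterations_per_epoch * epochs
= 87 * 16
= 1392

1392


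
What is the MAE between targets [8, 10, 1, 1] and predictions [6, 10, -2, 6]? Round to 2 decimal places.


Absolute errors: [2, 0, 3, 5]
Sum of absolute errors = 10
MAE = 10 / 4 = 2.50

2.50


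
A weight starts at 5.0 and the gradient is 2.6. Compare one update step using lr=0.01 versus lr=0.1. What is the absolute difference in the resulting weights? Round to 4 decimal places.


With lr=0.01: w_new = 5.0 - 0.01 * 2.6 = 4.974
With lr=0.1: w_new = 5.0 - 0.1 * 2.6 = 4.74
Absolute difference = |4.974 - 4.74|
= 0.2340

0.2340


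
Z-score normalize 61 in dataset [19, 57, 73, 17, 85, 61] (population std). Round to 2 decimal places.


Mean = (19 + 57 + 73 + 17 + 85 + 61) / 6 = 52.0
Variance = sum((x_i - mean)^2) / n = 658.3333
Std = sqrt(658.3333) = 25.658
Z = (x - mean) / std
= (61 - 52.0) / 25.658
= 9.0 / 25.658
= 0.35

0.35


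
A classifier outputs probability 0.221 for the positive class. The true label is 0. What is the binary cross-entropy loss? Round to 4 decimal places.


For y=0: Loss = -log(1-p)
= -log(1 - 0.221)
= -log(0.779)
= -(-0.2497)
= 0.2497

0.2497


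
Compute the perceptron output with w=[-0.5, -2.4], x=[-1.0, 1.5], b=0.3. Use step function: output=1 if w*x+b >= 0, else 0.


z = w . x + b
= -0.5*-1.0 + -2.4*1.5 + 0.3
= 0.5 + -3.6 + 0.3
= -3.1 + 0.3
= -2.8
Since z = -2.8 < 0, output = 0

0


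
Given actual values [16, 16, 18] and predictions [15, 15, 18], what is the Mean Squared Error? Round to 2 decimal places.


Differences: [1, 1, 0]
Squared errors: [1, 1, 0]
Sum of squared errors = 2
MSE = 2 / 3 = 0.67

0.67


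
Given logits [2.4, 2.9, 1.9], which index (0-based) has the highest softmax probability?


Softmax is a monotonic transformation, so it preserves the argmax.
We need to find the index of the maximum logit.
Index 0: 2.4
Index 1: 2.9
Index 2: 1.9
Maximum logit = 2.9 at index 1

1


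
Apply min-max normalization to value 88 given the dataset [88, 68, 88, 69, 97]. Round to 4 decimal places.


Min = 68, Max = 97
Range = 97 - 68 = 29
Scaled = (x - min) / (max - min)
= (88 - 68) / 29
= 20 / 29
= 0.6897

0.6897


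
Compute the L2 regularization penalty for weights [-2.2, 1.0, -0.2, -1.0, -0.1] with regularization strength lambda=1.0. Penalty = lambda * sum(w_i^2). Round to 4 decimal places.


Squaring each weight:
(-2.2)^2 = 4.84
1.0^2 = 1.0
(-0.2)^2 = 0.04
(-1.0)^2 = 1.0
(-0.1)^2 = 0.01
Sum of squares = 6.89
Penalty = 1.0 * 6.89 = 6.8900

6.8900


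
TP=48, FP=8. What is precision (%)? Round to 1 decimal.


Precision = TP / (TP + FP) * 100
= 48 / (48 + 8)
= 48 / 56
= 0.8571
= 85.7%

85.7


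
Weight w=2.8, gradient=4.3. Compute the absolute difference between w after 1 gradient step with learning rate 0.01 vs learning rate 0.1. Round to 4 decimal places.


With lr=0.01: w_new = 2.8 - 0.01 * 4.3 = 2.757
With lr=0.1: w_new = 2.8 - 0.1 * 4.3 = 2.37
Absolute difference = |2.757 - 2.37|
= 0.3870

0.3870


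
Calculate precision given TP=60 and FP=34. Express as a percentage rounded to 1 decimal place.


Precision = TP / (TP + FP) * 100
= 60 / (60 + 34)
= 60 / 94
= 0.6383
= 63.8%

63.8


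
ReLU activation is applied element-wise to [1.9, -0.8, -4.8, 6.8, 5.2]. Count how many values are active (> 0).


ReLU(x) = max(0, x) for each element:
ReLU(1.9) = 1.9
ReLU(-0.8) = 0
ReLU(-4.8) = 0
ReLU(6.8) = 6.8
ReLU(5.2) = 5.2
Active neurons (>0): 3

3


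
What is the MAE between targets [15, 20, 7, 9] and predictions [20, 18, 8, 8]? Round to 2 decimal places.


Absolute errors: [5, 2, 1, 1]
Sum of absolute errors = 9
MAE = 9 / 4 = 2.25

2.25


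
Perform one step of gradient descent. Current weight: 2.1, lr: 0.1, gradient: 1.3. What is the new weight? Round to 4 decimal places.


w_new = w_old - lr * gradient
= 2.1 - 0.1 * 1.3
= 2.1 - (0.13)
= 1.9700

1.9700


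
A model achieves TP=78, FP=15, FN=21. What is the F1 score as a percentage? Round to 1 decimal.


Precision = TP / (TP + FP) = 78 / 93 = 0.8387
Recall = TP / (TP + FN) = 78 / 99 = 0.7879
F1 = 2 * P * R / (P + R)
= 2 * 0.8387 * 0.7879 / (0.8387 + 0.7879)
= 1.3216 / 1.6266
= 0.8125
As percentage: 81.3%

81.3


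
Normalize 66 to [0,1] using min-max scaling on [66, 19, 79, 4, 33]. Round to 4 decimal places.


Min = 4, Max = 79
Range = 79 - 4 = 75
Scaled = (x - min) / (max - min)
= (66 - 4) / 75
= 62 / 75
= 0.8267

0.8267


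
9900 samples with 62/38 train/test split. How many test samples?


Train samples = 9900 * 62% = 6138
Test samples = 9900 - 6138
= 3762

3762


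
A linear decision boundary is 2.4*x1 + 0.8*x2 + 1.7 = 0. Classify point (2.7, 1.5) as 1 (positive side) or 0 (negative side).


Compute 2.4 * 2.7 + 0.8 * 1.5 + 1.7
= 6.48 + 1.2 + 1.7
= 9.38
Since 9.38 >= 0, the point is on the positive side.

1


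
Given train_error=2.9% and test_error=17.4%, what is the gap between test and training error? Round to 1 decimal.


Generalization gap = test_error - train_error
= 17.4 - 2.9
= 14.5%
A large gap suggests overfitting.

14.5


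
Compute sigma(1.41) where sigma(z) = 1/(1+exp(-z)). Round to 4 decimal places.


sigmoid(z) = 1 / (1 + exp(-z))
exp(-(1.41)) = exp(-1.41) = 0.2441
1 + 0.2441 = 1.2441
1 / 1.2441 = 0.8038

0.8038


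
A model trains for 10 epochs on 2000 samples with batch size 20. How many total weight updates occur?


Iterations per epoch = 2000 / 20 = 100
Total updates = iterations_per_epoch * epochs
= 100 * 10
= 1000

1000


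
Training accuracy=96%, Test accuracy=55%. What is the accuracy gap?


Gap = train_accuracy - test_accuracy
= 96 - 55
= 41%
This large gap strongly indicates overfitting.

41


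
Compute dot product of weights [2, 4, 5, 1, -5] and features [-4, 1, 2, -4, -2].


Element-wise products:
2 * -4 = -8
4 * 1 = 4
5 * 2 = 10
1 * -4 = -4
-5 * -2 = 10
Sum = -8 + 4 + 10 + -4 + 10
= 12

12


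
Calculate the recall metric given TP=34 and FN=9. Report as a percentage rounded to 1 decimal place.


Recall = TP / (TP + FN) * 100
= 34 / (34 + 9)
= 34 / 43
= 0.7907
= 79.1%

79.1


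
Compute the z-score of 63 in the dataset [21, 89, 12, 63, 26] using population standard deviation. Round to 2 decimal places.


Mean = (21 + 89 + 12 + 63 + 26) / 5 = 42.2
Variance = sum((x_i - mean)^2) / n = 849.36
Std = sqrt(849.36) = 29.1438
Z = (x - mean) / std
= (63 - 42.2) / 29.1438
= 20.8 / 29.1438
= 0.71

0.71


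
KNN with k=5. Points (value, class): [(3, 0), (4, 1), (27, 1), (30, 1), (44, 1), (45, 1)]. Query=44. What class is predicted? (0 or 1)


Distances from query 44:
Point 44 (class 1): distance = 0
Point 45 (class 1): distance = 1
Point 30 (class 1): distance = 14
Point 27 (class 1): distance = 17
Point 4 (class 1): distance = 40
K=5 nearest neighbors: classes = [1, 1, 1, 1, 1]
Votes for class 1: 5 / 5
Majority vote => class 1

1


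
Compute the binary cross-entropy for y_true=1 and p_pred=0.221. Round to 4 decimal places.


For y=1: Loss = -log(p)
= -log(0.221)
= -(-1.5096)
= 1.5096

1.5096


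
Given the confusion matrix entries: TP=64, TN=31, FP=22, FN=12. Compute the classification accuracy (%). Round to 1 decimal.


Accuracy = (TP + TN) / (TP + TN + FP + FN) * 100
= (64 + 31) / (64 + 31 + 22 + 12)
= 95 / 129
= 0.7364
= 73.6%

73.6


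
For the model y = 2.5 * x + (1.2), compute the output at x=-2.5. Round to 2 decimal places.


y = 2.5 * -2.5 + (1.2)
= -6.25 + (1.2)
= -5.05

-5.05


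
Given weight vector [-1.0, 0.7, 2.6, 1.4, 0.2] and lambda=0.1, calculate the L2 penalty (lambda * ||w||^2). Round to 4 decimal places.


Squaring each weight:
(-1.0)^2 = 1.0
0.7^2 = 0.49
2.6^2 = 6.76
1.4^2 = 1.96
0.2^2 = 0.04
Sum of squares = 10.25
Penalty = 0.1 * 10.25 = 1.0250

1.0250


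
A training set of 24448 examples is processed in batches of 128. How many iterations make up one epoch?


Iterations per epoch = dataset_size / batch_size
= 24448 / 128
= 191

191


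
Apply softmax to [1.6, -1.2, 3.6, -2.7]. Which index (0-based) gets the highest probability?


Softmax is a monotonic transformation, so it preserves the argmax.
We need to find the index of the maximum logit.
Index 0: 1.6
Index 1: -1.2
Index 2: 3.6
Index 3: -2.7
Maximum logit = 3.6 at index 2

2


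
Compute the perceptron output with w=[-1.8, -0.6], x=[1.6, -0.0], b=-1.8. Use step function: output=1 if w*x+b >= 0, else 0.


z = w . x + b
= -1.8*1.6 + -0.6*-0.0 + -1.8
= -2.88 + 0.0 + -1.8
= -2.88 + -1.8
= -4.68
Since z = -4.68 < 0, output = 0

0


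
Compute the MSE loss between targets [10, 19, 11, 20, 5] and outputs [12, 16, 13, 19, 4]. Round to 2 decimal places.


Differences: [-2, 3, -2, 1, 1]
Squared errors: [4, 9, 4, 1, 1]
Sum of squared errors = 19
MSE = 19 / 5 = 3.80

3.80


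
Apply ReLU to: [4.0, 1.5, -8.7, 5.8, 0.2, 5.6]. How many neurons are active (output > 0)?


ReLU(x) = max(0, x) for each element:
ReLU(4.0) = 4.0
ReLU(1.5) = 1.5
ReLU(-8.7) = 0
ReLU(5.8) = 5.8
ReLU(0.2) = 0.2
ReLU(5.6) = 5.6
Active neurons (>0): 5

5


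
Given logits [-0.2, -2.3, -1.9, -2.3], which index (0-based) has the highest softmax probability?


Softmax is a monotonic transformation, so it preserves the argmax.
We need to find the index of the maximum logit.
Index 0: -0.2
Index 1: -2.3
Index 2: -1.9
Index 3: -2.3
Maximum logit = -0.2 at index 0

0


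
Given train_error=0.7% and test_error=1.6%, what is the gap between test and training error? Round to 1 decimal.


Generalization gap = test_error - train_error
= 1.6 - 0.7
= 0.9%
A small gap suggests good generalization.

0.9


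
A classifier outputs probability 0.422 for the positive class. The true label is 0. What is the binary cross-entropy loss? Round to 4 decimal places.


For y=0: Loss = -log(1-p)
= -log(1 - 0.422)
= -log(0.578)
= -(-0.5482)
= 0.5482

0.5482


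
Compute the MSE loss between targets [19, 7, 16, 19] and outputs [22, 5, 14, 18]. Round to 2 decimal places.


Differences: [-3, 2, 2, 1]
Squared errors: [9, 4, 4, 1]
Sum of squared errors = 18
MSE = 18 / 4 = 4.50

4.50


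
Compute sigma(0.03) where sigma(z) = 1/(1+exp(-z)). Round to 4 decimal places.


sigmoid(z) = 1 / (1 + exp(-z))
exp(-(0.03)) = exp(-0.03) = 0.9704
1 + 0.9704 = 1.9704
1 / 1.9704 = 0.5075

0.5075


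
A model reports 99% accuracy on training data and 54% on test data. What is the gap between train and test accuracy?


Gap = train_accuracy - test_accuracy
= 99 - 54
= 45%
This large gap strongly indicates overfitting.

45


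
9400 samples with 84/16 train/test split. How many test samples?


Train samples = 9400 * 84% = 7896
Test samples = 9400 - 7896
= 1504

1504


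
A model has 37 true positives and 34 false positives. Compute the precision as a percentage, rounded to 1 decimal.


Precision = TP / (TP + FP) * 100
= 37 / (37 + 34)
= 37 / 71
= 0.5211
= 52.1%

52.1


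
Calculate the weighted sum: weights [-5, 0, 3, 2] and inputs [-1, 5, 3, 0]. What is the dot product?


Element-wise products:
-5 * -1 = 5
0 * 5 = 0
3 * 3 = 9
2 * 0 = 0
Sum = 5 + 0 + 9 + 0
= 14

14


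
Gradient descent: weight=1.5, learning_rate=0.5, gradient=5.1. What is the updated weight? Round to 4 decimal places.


w_new = w_old - lr * gradient
= 1.5 - 0.5 * 5.1
= 1.5 - (2.55)
= -1.0500

-1.0500


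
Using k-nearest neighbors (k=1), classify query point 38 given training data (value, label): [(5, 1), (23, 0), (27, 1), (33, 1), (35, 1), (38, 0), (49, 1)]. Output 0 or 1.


Distances from query 38:
Point 38 (class 0): distance = 0
K=1 nearest neighbors: classes = [0]
Votes for class 1: 0 / 1
Majority vote => class 0

0


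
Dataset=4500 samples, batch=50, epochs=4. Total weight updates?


Iterations per epoch = 4500 / 50 = 90
Total updates = iterations_per_epoch * epochs
= 90 * 4
= 360

360


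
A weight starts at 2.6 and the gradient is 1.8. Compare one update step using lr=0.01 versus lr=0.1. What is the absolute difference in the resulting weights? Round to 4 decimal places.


With lr=0.01: w_new = 2.6 - 0.01 * 1.8 = 2.582
With lr=0.1: w_new = 2.6 - 0.1 * 1.8 = 2.42
Absolute difference = |2.582 - 2.42|
= 0.1620

0.1620


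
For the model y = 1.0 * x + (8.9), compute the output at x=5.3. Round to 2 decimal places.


y = 1.0 * 5.3 + (8.9)
= 5.3 + (8.9)
= 14.20

14.20


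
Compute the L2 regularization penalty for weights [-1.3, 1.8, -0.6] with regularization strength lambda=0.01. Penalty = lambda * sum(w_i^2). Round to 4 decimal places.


Squaring each weight:
(-1.3)^2 = 1.69
1.8^2 = 3.24
(-0.6)^2 = 0.36
Sum of squares = 5.29
Penalty = 0.01 * 5.29 = 0.0529

0.0529


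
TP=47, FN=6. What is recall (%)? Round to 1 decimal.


Recall = TP / (TP + FN) * 100
= 47 / (47 + 6)
= 47 / 53
= 0.8868
= 88.7%

88.7


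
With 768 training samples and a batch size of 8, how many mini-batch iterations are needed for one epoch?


Iterations per epoch = dataset_size / batch_size
= 768 / 8
= 96

96


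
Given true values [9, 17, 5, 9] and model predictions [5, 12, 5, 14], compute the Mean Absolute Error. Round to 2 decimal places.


Absolute errors: [4, 5, 0, 5]
Sum of absolute errors = 14
MAE = 14 / 4 = 3.50

3.50


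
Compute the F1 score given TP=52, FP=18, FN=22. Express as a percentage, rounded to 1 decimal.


Precision = TP / (TP + FP) = 52 / 70 = 0.7429
Recall = TP / (TP + FN) = 52 / 74 = 0.7027
F1 = 2 * P * R / (P + R)
= 2 * 0.7429 * 0.7027 / (0.7429 + 0.7027)
= 1.044 / 1.4456
= 0.7222
As percentage: 72.2%

72.2


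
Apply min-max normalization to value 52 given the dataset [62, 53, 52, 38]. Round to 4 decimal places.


Min = 38, Max = 62
Range = 62 - 38 = 24
Scaled = (x - min) / (max - min)
= (52 - 38) / 24
= 14 / 24
= 0.5833

0.5833


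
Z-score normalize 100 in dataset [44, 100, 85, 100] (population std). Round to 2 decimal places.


Mean = (44 + 100 + 85 + 100) / 4 = 82.25
Variance = sum((x_i - mean)^2) / n = 525.1875
Std = sqrt(525.1875) = 22.917
Z = (x - mean) / std
= (100 - 82.25) / 22.917
= 17.75 / 22.917
= 0.77

0.77


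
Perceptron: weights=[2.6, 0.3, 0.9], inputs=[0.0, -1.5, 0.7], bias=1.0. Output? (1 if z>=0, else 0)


z = w . x + b
= 2.6*0.0 + 0.3*-1.5 + 0.9*0.7 + 1.0
= 0.0 + -0.45 + 0.63 + 1.0
= 0.18 + 1.0
= 1.18
Since z = 1.18 >= 0, output = 1

1


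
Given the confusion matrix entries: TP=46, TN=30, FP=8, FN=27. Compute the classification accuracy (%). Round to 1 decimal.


Accuracy = (TP + TN) / (TP + TN + FP + FN) * 100
= (46 + 30) / (46 + 30 + 8 + 27)
= 76 / 111
= 0.6847
= 68.5%

68.5


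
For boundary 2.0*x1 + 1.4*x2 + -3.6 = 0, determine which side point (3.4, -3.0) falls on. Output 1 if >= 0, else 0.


Compute 2.0 * 3.4 + 1.4 * -3.0 + -3.6
= 6.8 + -4.2 + -3.6
= -1.0
Since -1.0 < 0, the point is on the negative side.

0


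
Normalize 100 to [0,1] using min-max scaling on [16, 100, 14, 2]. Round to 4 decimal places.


Min = 2, Max = 100
Range = 100 - 2 = 98
Scaled = (x - min) / (max - min)
= (100 - 2) / 98
= 98 / 98
= 1.0000

1.0000


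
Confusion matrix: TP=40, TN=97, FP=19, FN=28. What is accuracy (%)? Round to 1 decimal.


Accuracy = (TP + TN) / (TP + TN + FP + FN) * 100
= (40 + 97) / (40 + 97 + 19 + 28)
= 137 / 184
= 0.7446
= 74.5%

74.5


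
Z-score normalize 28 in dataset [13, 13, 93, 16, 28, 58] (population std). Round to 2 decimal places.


Mean = (13 + 13 + 93 + 16 + 28 + 58) / 6 = 36.8333
Variance = sum((x_i - mean)^2) / n = 875.1389
Std = sqrt(875.1389) = 29.5827
Z = (x - mean) / std
= (28 - 36.8333) / 29.5827
= -8.8333 / 29.5827
= -0.30

-0.30


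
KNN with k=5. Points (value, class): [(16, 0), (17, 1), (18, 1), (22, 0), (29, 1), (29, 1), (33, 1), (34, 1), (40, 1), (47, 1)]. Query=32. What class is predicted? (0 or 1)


Distances from query 32:
Point 33 (class 1): distance = 1
Point 34 (class 1): distance = 2
Point 29 (class 1): distance = 3
Point 29 (class 1): distance = 3
Point 40 (class 1): distance = 8
K=5 nearest neighbors: classes = [1, 1, 1, 1, 1]
Votes for class 1: 5 / 5
Majority vote => class 1

1


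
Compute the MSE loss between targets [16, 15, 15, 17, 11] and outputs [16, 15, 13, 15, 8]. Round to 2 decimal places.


Differences: [0, 0, 2, 2, 3]
Squared errors: [0, 0, 4, 4, 9]
Sum of squared errors = 17
MSE = 17 / 5 = 3.40

3.40


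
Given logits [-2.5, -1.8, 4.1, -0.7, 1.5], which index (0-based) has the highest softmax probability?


Softmax is a monotonic transformation, so it preserves the argmax.
We need to find the index of the maximum logit.
Index 0: -2.5
Index 1: -1.8
Index 2: 4.1
Index 3: -0.7
Index 4: 1.5
Maximum logit = 4.1 at index 2

2


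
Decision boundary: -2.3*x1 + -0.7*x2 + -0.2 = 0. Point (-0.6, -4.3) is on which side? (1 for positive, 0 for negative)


Compute -2.3 * -0.6 + -0.7 * -4.3 + -0.2
= 1.38 + 3.01 + -0.2
= 4.19
Since 4.19 >= 0, the point is on the positive side.

1


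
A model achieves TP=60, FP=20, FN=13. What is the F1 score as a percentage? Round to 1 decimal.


Precision = TP / (TP + FP) = 60 / 80 = 0.75
Recall = TP / (TP + FN) = 60 / 73 = 0.8219
F1 = 2 * P * R / (P + R)
= 2 * 0.75 * 0.8219 / (0.75 + 0.8219)
= 1.2329 / 1.5719
= 0.7843
As percentage: 78.4%

78.4


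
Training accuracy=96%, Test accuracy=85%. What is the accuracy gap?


Gap = train_accuracy - test_accuracy
= 96 - 85
= 11%
This gap suggests the model is overfitting.

11


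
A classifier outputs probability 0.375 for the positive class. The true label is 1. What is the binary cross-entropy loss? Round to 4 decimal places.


For y=1: Loss = -log(p)
= -log(0.375)
= -(-0.9808)
= 0.9808

0.9808


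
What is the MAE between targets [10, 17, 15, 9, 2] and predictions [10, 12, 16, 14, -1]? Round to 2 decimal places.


Absolute errors: [0, 5, 1, 5, 3]
Sum of absolute errors = 14
MAE = 14 / 5 = 2.80

2.80


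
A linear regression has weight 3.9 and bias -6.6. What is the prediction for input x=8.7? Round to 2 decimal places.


y = 3.9 * 8.7 + (-6.6)
= 33.93 + (-6.6)
= 27.33

27.33


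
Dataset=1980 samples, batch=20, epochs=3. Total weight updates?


Iterations per epoch = 1980 / 20 = 99
Total updates = iterations_per_epoch * epochs
= 99 * 3
= 297

297


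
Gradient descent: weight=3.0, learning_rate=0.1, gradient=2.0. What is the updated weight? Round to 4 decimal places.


w_new = w_old - lr * gradient
= 3.0 - 0.1 * 2.0
= 3.0 - (0.2)
= 2.8000

2.8000


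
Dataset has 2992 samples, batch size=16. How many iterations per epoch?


Iterations per epoch = dataset_size / batch_size
= 2992 / 16
= 187

187


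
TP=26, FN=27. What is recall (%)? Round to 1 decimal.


Recall = TP / (TP + FN) * 100
= 26 / (26 + 27)
= 26 / 53
= 0.4906
= 49.1%

49.1


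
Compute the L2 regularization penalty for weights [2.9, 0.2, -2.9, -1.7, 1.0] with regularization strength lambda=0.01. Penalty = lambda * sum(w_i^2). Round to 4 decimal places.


Squaring each weight:
2.9^2 = 8.41
0.2^2 = 0.04
(-2.9)^2 = 8.41
(-1.7)^2 = 2.89
1.0^2 = 1.0
Sum of squares = 20.75
Penalty = 0.01 * 20.75 = 0.2075

0.2075


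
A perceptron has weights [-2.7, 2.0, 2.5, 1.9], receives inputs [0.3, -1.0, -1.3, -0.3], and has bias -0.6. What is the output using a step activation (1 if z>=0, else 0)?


z = w . x + b
= -2.7*0.3 + 2.0*-1.0 + 2.5*-1.3 + 1.9*-0.3 + -0.6
= -0.81 + -2.0 + -3.25 + -0.57 + -0.6
= -6.63 + -0.6
= -7.23
Since z = -7.23 < 0, output = 0

0


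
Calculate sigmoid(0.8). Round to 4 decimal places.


sigmoid(z) = 1 / (1 + exp(-z))
exp(-(0.8)) = exp(-0.8) = 0.4493
1 + 0.4493 = 1.4493
1 / 1.4493 = 0.6900

0.6900


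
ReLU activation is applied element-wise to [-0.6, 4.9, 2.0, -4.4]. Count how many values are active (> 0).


ReLU(x) = max(0, x) for each element:
ReLU(-0.6) = 0
ReLU(4.9) = 4.9
ReLU(2.0) = 2.0
ReLU(-4.4) = 0
Active neurons (>0): 2

2


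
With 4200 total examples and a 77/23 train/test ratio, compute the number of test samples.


Train samples = 4200 * 77% = 3234
Test samples = 4200 - 3234
= 966

966


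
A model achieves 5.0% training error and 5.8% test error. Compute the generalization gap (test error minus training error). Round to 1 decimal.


Generalization gap = test_error - train_error
= 5.8 - 5.0
= 0.8%
A small gap suggests good generalization.

0.8


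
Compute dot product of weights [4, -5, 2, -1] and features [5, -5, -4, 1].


Element-wise products:
4 * 5 = 20
-5 * -5 = 25
2 * -4 = -8
-1 * 1 = -1
Sum = 20 + 25 + -8 + -1
= 36

36


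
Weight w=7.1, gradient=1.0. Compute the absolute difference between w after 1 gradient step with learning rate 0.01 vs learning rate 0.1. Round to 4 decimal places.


With lr=0.01: w_new = 7.1 - 0.01 * 1.0 = 7.09
With lr=0.1: w_new = 7.1 - 0.1 * 1.0 = 7.0
Absolute difference = |7.09 - 7.0|
= 0.0900

0.0900


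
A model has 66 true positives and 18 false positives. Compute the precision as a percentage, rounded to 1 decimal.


Precision = TP / (TP + FP) * 100
= 66 / (66 + 18)
= 66 / 84
= 0.7857
= 78.6%

78.6


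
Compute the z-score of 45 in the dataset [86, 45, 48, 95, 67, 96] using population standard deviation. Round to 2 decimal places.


Mean = (86 + 45 + 48 + 95 + 67 + 96) / 6 = 72.8333
Variance = sum((x_i - mean)^2) / n = 437.8056
Std = sqrt(437.8056) = 20.9238
Z = (x - mean) / std
= (45 - 72.8333) / 20.9238
= -27.8333 / 20.9238
= -1.33

-1.33


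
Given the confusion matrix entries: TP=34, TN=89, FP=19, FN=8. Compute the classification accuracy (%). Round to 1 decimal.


Accuracy = (TP + TN) / (TP + TN + FP + FN) * 100
= (34 + 89) / (34 + 89 + 19 + 8)
= 123 / 150
= 0.82
= 82.0%

82.0


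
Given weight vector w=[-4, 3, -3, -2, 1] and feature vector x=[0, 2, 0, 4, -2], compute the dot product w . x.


Element-wise products:
-4 * 0 = 0
3 * 2 = 6
-3 * 0 = 0
-2 * 4 = -8
1 * -2 = -2
Sum = 0 + 6 + 0 + -8 + -2
= -4

-4


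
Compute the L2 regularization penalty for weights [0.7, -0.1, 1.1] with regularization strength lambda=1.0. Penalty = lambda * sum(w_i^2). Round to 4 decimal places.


Squaring each weight:
0.7^2 = 0.49
(-0.1)^2 = 0.01
1.1^2 = 1.21
Sum of squares = 1.71
Penalty = 1.0 * 1.71 = 1.7100

1.7100


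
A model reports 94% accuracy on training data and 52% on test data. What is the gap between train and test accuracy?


Gap = train_accuracy - test_accuracy
= 94 - 52
= 42%
This large gap strongly indicates overfitting.

42


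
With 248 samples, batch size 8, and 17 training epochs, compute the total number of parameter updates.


Iterations per epoch = 248 / 8 = 31
Total updates = iterations_per_epoch * epochs
= 31 * 17
= 527

527


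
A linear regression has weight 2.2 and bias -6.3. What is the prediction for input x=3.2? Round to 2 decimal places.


y = 2.2 * 3.2 + (-6.3)
= 7.04 + (-6.3)
= 0.74

0.74


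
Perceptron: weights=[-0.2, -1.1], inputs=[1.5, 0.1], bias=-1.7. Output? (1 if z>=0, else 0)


z = w . x + b
= -0.2*1.5 + -1.1*0.1 + -1.7
= -0.3 + -0.11 + -1.7
= -0.41 + -1.7
= -2.11
Since z = -2.11 < 0, output = 0

0


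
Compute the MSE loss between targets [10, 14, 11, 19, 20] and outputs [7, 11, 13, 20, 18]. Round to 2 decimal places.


Differences: [3, 3, -2, -1, 2]
Squared errors: [9, 9, 4, 1, 4]
Sum of squared errors = 27
MSE = 27 / 5 = 5.40

5.40


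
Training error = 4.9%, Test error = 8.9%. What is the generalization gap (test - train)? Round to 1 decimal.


Generalization gap = test_error - train_error
= 8.9 - 4.9
= 4.0%
A moderate gap.

4.0


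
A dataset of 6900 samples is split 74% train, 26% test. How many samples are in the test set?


Train samples = 6900 * 74% = 5106
Test samples = 6900 - 5106
= 1794

1794


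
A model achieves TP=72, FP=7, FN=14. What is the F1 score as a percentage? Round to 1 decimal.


Precision = TP / (TP + FP) = 72 / 79 = 0.9114
Recall = TP / (TP + FN) = 72 / 86 = 0.8372
F1 = 2 * P * R / (P + R)
= 2 * 0.9114 * 0.8372 / (0.9114 + 0.8372)
= 1.5261 / 1.7486
= 0.8727
As percentage: 87.3%

87.3


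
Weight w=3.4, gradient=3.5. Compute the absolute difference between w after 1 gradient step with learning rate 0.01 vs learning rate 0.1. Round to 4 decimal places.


With lr=0.01: w_new = 3.4 - 0.01 * 3.5 = 3.365
With lr=0.1: w_new = 3.4 - 0.1 * 3.5 = 3.05
Absolute difference = |3.365 - 3.05|
= 0.3150

0.3150


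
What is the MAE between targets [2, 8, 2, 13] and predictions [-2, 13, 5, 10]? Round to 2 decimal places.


Absolute errors: [4, 5, 3, 3]
Sum of absolute errors = 15
MAE = 15 / 4 = 3.75

3.75


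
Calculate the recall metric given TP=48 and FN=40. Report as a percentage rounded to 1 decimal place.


Recall = TP / (TP + FN) * 100
= 48 / (48 + 40)
= 48 / 88
= 0.5455
= 54.5%

54.5


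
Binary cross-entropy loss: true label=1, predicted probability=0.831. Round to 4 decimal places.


For y=1: Loss = -log(p)
= -log(0.831)
= -(-0.1851)
= 0.1851

0.1851


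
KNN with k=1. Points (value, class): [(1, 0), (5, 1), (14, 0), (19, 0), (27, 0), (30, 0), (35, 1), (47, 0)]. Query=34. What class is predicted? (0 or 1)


Distances from query 34:
Point 35 (class 1): distance = 1
K=1 nearest neighbors: classes = [1]
Votes for class 1: 1 / 1
Majority vote => class 1

1


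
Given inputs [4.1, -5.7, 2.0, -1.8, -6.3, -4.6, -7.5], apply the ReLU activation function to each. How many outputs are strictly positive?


ReLU(x) = max(0, x) for each element:
ReLU(4.1) = 4.1
ReLU(-5.7) = 0
ReLU(2.0) = 2.0
ReLU(-1.8) = 0
ReLU(-6.3) = 0
ReLU(-4.6) = 0
ReLU(-7.5) = 0
Active neurons (>0): 2

2


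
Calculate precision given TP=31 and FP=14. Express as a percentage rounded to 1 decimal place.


Precision = TP / (TP + FP) * 100
= 31 / (31 + 14)
= 31 / 45
= 0.6889
= 68.9%

68.9


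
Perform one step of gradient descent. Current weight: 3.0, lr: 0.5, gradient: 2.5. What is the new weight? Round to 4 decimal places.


w_new = w_old - lr * gradient
= 3.0 - 0.5 * 2.5
= 3.0 - (1.25)
= 1.7500

1.7500


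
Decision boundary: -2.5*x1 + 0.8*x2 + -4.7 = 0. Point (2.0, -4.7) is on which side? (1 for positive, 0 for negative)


Compute -2.5 * 2.0 + 0.8 * -4.7 + -4.7
= -5.0 + -3.76 + -4.7
= -13.46
Since -13.46 < 0, the point is on the negative side.

0


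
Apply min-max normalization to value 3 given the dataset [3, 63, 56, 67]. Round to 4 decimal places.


Min = 3, Max = 67
Range = 67 - 3 = 64
Scaled = (x - min) / (max - min)
= (3 - 3) / 64
= 0 / 64
= 0.0000

0.0000


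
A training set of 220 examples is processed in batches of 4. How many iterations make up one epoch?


Iterations per epoch = dataset_size / batch_size
= 220 / 4
= 55

55


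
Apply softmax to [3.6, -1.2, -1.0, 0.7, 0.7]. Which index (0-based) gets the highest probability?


Softmax is a monotonic transformation, so it preserves the argmax.
We need to find the index of the maximum logit.
Index 0: 3.6
Index 1: -1.2
Index 2: -1.0
Index 3: 0.7
Index 4: 0.7
Maximum logit = 3.6 at index 0

0


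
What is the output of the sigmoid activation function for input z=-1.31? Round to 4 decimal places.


sigmoid(z) = 1 / (1 + exp(-z))
exp(-(-1.31)) = exp(1.31) = 3.7062
1 + 3.7062 = 4.7062
1 / 4.7062 = 0.2125

0.2125


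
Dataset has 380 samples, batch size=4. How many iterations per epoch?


Iterations per epoch = dataset_size / batch_size
= 380 / 4
= 95

95


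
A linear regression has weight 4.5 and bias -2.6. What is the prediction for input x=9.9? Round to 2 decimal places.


y = 4.5 * 9.9 + (-2.6)
= 44.55 + (-2.6)
= 41.95

41.95


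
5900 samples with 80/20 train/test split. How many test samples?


Train samples = 5900 * 80% = 4720
Test samples = 5900 - 4720
= 1180

1180


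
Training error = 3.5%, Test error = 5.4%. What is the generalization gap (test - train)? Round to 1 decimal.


Generalization gap = test_error - train_error
= 5.4 - 3.5
= 1.9%
A small gap suggests good generalization.

1.9


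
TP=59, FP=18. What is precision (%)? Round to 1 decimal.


Precision = TP / (TP + FP) * 100
= 59 / (59 + 18)
= 59 / 77
= 0.7662
= 76.6%

76.6


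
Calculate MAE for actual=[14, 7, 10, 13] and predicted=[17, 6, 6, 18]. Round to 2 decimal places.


Absolute errors: [3, 1, 4, 5]
Sum of absolute errors = 13
MAE = 13 / 4 = 3.25

3.25


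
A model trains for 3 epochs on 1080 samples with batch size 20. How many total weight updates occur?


Iterations per epoch = 1080 / 20 = 54
Total updates = iterations_per_epoch * epochs
= 54 * 3
= 162

162


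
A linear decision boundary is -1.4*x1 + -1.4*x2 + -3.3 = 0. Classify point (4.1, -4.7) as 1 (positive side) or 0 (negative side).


Compute -1.4 * 4.1 + -1.4 * -4.7 + -3.3
= -5.74 + 6.58 + -3.3
= -2.46
Since -2.46 < 0, the point is on the negative side.

0


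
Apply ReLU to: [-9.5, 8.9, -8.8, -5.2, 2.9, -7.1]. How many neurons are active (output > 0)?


ReLU(x) = max(0, x) for each element:
ReLU(-9.5) = 0
ReLU(8.9) = 8.9
ReLU(-8.8) = 0
ReLU(-5.2) = 0
ReLU(2.9) = 2.9
ReLU(-7.1) = 0
Active neurons (>0): 2

2


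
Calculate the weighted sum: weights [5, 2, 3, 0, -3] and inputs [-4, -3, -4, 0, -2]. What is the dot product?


Element-wise products:
5 * -4 = -20
2 * -3 = -6
3 * -4 = -12
0 * 0 = 0
-3 * -2 = 6
Sum = -20 + -6 + -12 + 0 + 6
= -32

-32


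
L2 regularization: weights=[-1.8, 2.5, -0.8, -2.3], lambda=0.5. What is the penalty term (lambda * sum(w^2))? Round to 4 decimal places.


Squaring each weight:
(-1.8)^2 = 3.24
2.5^2 = 6.25
(-0.8)^2 = 0.64
(-2.3)^2 = 5.29
Sum of squares = 15.42
Penalty = 0.5 * 15.42 = 7.7100

7.7100


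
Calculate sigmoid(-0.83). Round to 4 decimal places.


sigmoid(z) = 1 / (1 + exp(-z))
exp(-(-0.83)) = exp(0.83) = 2.2933
1 + 2.2933 = 3.2933
1 / 3.2933 = 0.3036

0.3036


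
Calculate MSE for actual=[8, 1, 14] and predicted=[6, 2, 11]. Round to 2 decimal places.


Differences: [2, -1, 3]
Squared errors: [4, 1, 9]
Sum of squared errors = 14
MSE = 14 / 3 = 4.67

4.67


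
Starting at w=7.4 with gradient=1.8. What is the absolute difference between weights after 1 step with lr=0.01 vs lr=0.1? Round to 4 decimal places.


With lr=0.01: w_new = 7.4 - 0.01 * 1.8 = 7.382
With lr=0.1: w_new = 7.4 - 0.1 * 1.8 = 7.22
Absolute difference = |7.382 - 7.22|
= 0.1620

0.1620


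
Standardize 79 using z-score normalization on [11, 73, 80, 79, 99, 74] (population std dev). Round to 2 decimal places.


Mean = (11 + 73 + 80 + 79 + 99 + 74) / 6 = 69.3333
Variance = sum((x_i - mean)^2) / n = 754.2222
Std = sqrt(754.2222) = 27.4631
Z = (x - mean) / std
= (79 - 69.3333) / 27.4631
= 9.6667 / 27.4631
= 0.35

0.35
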